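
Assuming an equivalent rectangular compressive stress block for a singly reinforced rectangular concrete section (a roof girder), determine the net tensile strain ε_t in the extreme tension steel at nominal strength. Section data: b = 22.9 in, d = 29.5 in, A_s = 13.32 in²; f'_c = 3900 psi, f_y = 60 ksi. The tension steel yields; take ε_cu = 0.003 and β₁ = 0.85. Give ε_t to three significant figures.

ε_t ≈ 0.00415

a = A_s f_y/(0.85 f'_c b) = 10.528 in.
β₁ = 0.85, so c = a/β₁ = 10.528/0.85 = 12.386 in.
From the linear strain diagram with ε_cu = 0.003: ε_t = 0.003 (d − c)/c = 0.003 × (29.5 − 12.386)/12.386 = 0.00415.
ε_t is between 0.004 and 0.005 — transition zone.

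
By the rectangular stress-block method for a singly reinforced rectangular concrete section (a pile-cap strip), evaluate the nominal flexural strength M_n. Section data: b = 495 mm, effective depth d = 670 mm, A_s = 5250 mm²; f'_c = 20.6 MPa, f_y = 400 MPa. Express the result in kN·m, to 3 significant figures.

T = A_s f_y = 5250 × 400 = 2100000 N = 2100 kN.
From C = T: a = T/(0.85 f'_c b) = 2100000/(0.85 × 20.6 × 495) = 242.29 mm.
M_n = T(d − a/2) = 2100 kN × (670 − 121.145) mm = 1152.60 kN·m.

M_n ≈ 1150 kN·m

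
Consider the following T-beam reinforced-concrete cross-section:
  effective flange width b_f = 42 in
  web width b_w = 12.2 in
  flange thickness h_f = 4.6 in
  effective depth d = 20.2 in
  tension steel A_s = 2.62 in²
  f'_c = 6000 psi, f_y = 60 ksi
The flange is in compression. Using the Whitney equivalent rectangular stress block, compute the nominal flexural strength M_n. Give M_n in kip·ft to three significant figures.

Tension: T = A_s f_y = 2.62 × 60 = 157.2 kips.
Try a within the flange: a = T/(0.85 f'_c b_f) = 157.2/(0.85 × 6 × 42) = 0.734 in.
Since a = 0.734 ≤ h_f = 4.6 in, the stress block lies entirely in the flange; analyse as a rectangular beam of width b_f.
M_n = T(d − a/2) = 157.2 × (20.2 − 0.367) = 3117.7 kip·in.
M_n = 3117.7/12 = 259.81 kip·ft.

M_n ≈ 260 kip·ft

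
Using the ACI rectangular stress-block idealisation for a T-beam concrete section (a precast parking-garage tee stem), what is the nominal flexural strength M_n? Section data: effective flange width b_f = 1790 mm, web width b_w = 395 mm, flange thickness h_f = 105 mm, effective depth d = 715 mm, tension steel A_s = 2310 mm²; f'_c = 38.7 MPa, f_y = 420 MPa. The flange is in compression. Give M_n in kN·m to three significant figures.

Tension: T = A_s f_y = 2310 × 420 = 970200 N.
Try a within the flange: a = T/(0.85 f'_c b_f) = 970200/(0.85 × 38.7 × 1790) = 16.48 mm.
Since a = 16.48 ≤ h_f = 105 mm, the stress block lies entirely in the flange; analyse as a rectangular beam of width b_f.
M_n = T(d − a/2) = 970200 × (715 − 8.24) = 685.70 × 10⁶ N·mm.
M_n = 685.70 kN·m.

M_n ≈ 686 kN·m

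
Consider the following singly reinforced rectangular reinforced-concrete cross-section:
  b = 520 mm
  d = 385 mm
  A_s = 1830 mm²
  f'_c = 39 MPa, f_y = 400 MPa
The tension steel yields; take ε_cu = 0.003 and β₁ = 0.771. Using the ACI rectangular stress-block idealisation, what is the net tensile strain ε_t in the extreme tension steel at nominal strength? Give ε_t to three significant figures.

a = A_s f_y/(0.85 f'_c b) = 42.46 mm.
β₁ = 0.771, so c = a/β₁ = 42.46/0.771 = 55.07 mm.
From the linear strain diagram with ε_cu = 0.003: ε_t = 0.003 (d − c)/c = 0.003 × (385 − 55.07)/55.07 = 0.0180.
Since ε_t ≥ 0.005, the section is tension-controlled.

ε_t ≈ 0.0180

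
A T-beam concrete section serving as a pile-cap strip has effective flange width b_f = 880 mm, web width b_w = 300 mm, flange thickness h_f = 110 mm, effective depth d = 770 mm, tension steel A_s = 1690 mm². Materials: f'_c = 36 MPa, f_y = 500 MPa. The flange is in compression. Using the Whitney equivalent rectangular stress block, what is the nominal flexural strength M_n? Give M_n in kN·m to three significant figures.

M_n ≈ 637 kN·m

Tension: T = A_s f_y = 1690 × 500 = 845000 N.
Try a within the flange: a = T/(0.85 f'_c b_f) = 845000/(0.85 × 36 × 880) = 31.38 mm.
Since a = 31.38 ≤ h_f = 110 mm, the stress block lies entirely in the flange; analyse as a rectangular beam of width b_f.
M_n = T(d − a/2) = 845000 × (770 − 15.69) = 637.39 × 10⁶ N·mm.
M_n = 637.39 kN·m.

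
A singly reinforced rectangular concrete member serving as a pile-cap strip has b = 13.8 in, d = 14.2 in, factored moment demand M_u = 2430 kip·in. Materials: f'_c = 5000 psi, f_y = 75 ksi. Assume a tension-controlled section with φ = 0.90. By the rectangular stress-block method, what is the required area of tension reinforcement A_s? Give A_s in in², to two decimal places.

M_n = M_u/φ = 2430/0.90 = 2700 kip·in.
From M_n = 0.85 f'_c a b (d − a/2):
a = d − √(d² − 2M_n/(0.85 f'_c b)) = 14.2 − √(14.2² − 2 × 2700/(0.85 × 5 × 13.8)) = 3.733 in.
A_s = 0.85 f'_c a b / f_y = 0.85 × 5 × 3.733 × 13.8 / 75 = 2.919 in².

A_s ≈ 2.92 in²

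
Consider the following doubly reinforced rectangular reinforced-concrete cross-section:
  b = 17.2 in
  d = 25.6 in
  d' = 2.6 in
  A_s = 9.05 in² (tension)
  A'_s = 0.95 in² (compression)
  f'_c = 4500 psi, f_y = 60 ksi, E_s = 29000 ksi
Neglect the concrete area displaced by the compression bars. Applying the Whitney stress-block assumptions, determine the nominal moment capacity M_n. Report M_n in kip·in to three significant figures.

Assume both steels yield.
a = (A_s − A'_s) f_y/(0.85 f'_c b) = (9.05 − 0.95) × 60/(0.85 × 4.5 × 17.2) = 7.387 in.
c = a/β₁ = 7.387/0.825 = 8.954 in; ε'_s = 0.003(c − d')/c = 0.0021 ≥ ε_y = 0.0021, so the compression steel yields.
M_n = (A_s − A'_s) f_y (d − a/2) + A'_s f_y (d − d') = 486 × (25.6 − 3.6935) + 57 × (25.6 − 2.6) = 10646.6 + 1311.0 = 11957.6 kip·in.

M_n ≈ 12000 kip·in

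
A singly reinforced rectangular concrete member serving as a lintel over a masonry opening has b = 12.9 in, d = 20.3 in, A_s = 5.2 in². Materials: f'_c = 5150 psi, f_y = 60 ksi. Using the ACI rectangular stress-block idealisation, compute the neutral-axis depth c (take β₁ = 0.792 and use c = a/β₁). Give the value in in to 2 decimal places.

c ≈ 6.98 in

T = A_s f_y = 5.2 × 60 = 312 kips.
a = T/(0.85 f'_c b) = 312/(0.85 × 5.15 × 12.9) = 5.5251 in.
With β₁ = 0.792, c = a/β₁ = 5.5251/0.792 = 6.98 in.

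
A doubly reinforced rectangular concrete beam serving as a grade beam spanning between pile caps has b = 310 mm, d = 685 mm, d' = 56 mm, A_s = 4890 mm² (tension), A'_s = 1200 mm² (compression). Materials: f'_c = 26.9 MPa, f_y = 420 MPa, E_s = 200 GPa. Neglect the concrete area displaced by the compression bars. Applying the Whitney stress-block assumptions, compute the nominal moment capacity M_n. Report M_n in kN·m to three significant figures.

Assume both tension and compression steel yield.
Net tension couple steel: A_s − A'_s = 3690 mm².
a = (A_s − A'_s) f_y / (0.85 f'_c b) = 1549800/(0.85 × 26.9 × 310) = 218.65 mm.
c = a/β₁ = 218.65/0.85 = 257.24 mm; ε'_s = 0.003(c − d')/c = 0.0023 ≥ f_y/E_s = 0.0021, so compression steel does yield.
M_n = (A_s − A'_s) f_y (d − a/2) + A'_s f_y (d − d') = [1549800 × (685 − 109.325) + 504000 × (685 − 56)] × 10⁻⁶ = 892.18 + 317.02 = 1209.20 kN·m.

M_n ≈ 1210 kN·m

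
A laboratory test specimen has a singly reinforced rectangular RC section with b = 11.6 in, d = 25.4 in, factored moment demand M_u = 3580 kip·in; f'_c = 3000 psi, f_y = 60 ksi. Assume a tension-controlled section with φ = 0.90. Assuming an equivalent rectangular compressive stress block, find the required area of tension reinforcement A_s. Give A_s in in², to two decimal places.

M_n = M_u/φ = 3580/0.90 = 3977.78 kip·in.
From M_n = 0.85 f'_c a b (d − a/2):
a = d − √(d² − 2M_n/(0.85 f'_c b)) = 25.4 − √(25.4² − 2 × 3977.78/(0.85 × 3 × 11.6)) = 6.004 in.
A_s = 0.85 f'_c a b / f_y = 0.85 × 3 × 6.004 × 11.6 / 60 = 2.960 in².

A_s ≈ 2.96 in²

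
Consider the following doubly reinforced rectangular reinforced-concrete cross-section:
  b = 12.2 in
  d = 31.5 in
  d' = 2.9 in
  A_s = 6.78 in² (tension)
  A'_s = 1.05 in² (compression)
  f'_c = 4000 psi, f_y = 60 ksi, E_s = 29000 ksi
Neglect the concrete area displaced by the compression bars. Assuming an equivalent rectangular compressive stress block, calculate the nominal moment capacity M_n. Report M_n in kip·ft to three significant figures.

M_n ≈ 934 kip·ft

Assume both steels yield.
a = (A_s − A'_s) f_y/(0.85 f'_c b) = (6.78 − 1.05) × 60/(0.85 × 4 × 12.2) = 8.288 in.
c = a/β₁ = 8.288/0.85 = 9.751 in; ε'_s = 0.003(c − d')/c = 0.0021 ≥ ε_y = 0.0021, so the compression steel yields.
M_n = (A_s − A'_s) f_y (d − a/2) + A'_s f_y (d − d') = 343.8 × (31.5 − 4.144) + 63 × (31.5 − 2.9) = 9405.0 + 1801.8 = 11206.8 kip·in = 11206.8/12 = 933.90 kip·ft.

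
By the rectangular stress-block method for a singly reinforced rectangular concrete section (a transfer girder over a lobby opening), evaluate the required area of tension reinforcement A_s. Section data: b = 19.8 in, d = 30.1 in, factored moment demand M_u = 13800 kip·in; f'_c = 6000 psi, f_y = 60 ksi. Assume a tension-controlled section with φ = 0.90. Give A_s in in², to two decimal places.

A_s ≈ 9.35 in²

M_n = M_u/φ = 13800/0.90 = 15333.3 kip·in.
From M_n = 0.85 f'_c a b (d − a/2):
a = d − √(d² − 2M_n/(0.85 f'_c b)) = 30.1 − √(30.1² − 2 × 15333.3/(0.85 × 6 × 19.8)) = 5.558 in.
A_s = 0.85 f'_c a b / f_y = 0.85 × 6 × 5.558 × 19.8 / 60 = 9.354 in².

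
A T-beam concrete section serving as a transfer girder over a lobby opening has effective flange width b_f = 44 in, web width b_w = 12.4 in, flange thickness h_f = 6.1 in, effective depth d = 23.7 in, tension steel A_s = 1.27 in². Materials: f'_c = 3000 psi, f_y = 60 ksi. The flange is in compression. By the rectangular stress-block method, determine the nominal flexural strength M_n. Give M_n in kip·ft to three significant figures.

Tension: T = A_s f_y = 1.27 × 60 = 76.2 kips.
Try a within the flange: a = T/(0.85 f'_c b_f) = 76.2/(0.85 × 3 × 44) = 0.679 in.
Since a = 0.679 ≤ h_f = 6.1 in, the stress block lies entirely in the flange; analyse as a rectangular beam of width b_f.
M_n = T(d − a/2) = 76.2 × (23.7 − 0.3395) = 1780.1 kip·in.
M_n = 1780.1/12 = 148.34 kip·ft.

M_n ≈ 148 kip·ft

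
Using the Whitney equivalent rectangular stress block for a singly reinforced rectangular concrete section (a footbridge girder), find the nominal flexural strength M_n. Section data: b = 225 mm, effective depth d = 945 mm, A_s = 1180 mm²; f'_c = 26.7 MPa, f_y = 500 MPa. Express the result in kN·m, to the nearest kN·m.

T = A_s f_y = 1180 × 500 = 590000 N = 590 kN.
From C = T: a = T/(0.85 f'_c b) = 590000/(0.85 × 26.7 × 225) = 115.54 mm.
M_n = T(d − a/2) = 590 kN × (945 − 57.77) mm = 523.47 kN·m.

M_n ≈ 523 kN·m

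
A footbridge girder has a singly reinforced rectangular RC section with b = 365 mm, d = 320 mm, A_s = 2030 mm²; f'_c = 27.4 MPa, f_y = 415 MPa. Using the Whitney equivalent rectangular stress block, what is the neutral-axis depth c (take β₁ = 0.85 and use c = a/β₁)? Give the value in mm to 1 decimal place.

c ≈ 116.6 mm

T = A_s f_y = 2030 × 415 = 842450 N = 842.45 kN.
Setting C = 0.85 f'_c a b equal to T: a = 842450/(0.85 × 27.4 × 365) = 99.102 mm.
With β₁ = 0.85, c = a/β₁ = 99.102/0.85 = 116.6 mm.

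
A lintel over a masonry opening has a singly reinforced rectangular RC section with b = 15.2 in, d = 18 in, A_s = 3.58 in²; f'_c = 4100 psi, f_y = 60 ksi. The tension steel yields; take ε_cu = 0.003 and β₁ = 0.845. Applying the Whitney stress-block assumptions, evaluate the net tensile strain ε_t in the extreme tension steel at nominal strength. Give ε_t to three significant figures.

ε_t ≈ 0.00825

a = A_s f_y/(0.85 f'_c b) = 4.055 in.
β₁ = 0.845, so c = a/β₁ = 4.055/0.845 = 4.799 in.
From the linear strain diagram with ε_cu = 0.003: ε_t = 0.003 (d − c)/c = 0.003 × (18 − 4.799)/4.799 = 0.00825.
Since ε_t ≥ 0.005, the section is tension-controlled.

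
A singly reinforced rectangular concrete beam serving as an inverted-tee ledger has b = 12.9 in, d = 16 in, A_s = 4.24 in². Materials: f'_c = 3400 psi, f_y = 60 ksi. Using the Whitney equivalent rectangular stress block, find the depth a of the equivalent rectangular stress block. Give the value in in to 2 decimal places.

a ≈ 6.82 in

T = A_s f_y = 4.24 × 60 = 254.4 kips.
a = T/(0.85 f'_c b) = 254.4/(0.85 × 3.4 × 12.9) = 6.82 in.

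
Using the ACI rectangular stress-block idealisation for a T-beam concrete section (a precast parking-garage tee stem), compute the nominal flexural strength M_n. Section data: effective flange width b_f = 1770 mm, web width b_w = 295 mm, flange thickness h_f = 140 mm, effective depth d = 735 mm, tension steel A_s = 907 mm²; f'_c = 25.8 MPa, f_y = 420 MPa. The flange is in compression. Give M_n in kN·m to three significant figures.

Tension: T = A_s f_y = 907 × 420 = 380940 N.
Try a within the flange: a = T/(0.85 f'_c b_f) = 380940/(0.85 × 25.8 × 1770) = 9.81 mm.
Since a = 9.81 ≤ h_f = 140 mm, the stress block lies entirely in the flange; analyse as a rectangular beam of width b_f.
M_n = T(d − a/2) = 380940 × (735 − 4.905) = 278.12 × 10⁶ N·mm.
M_n = 278.12 kN·m.

M_n ≈ 278 kN·m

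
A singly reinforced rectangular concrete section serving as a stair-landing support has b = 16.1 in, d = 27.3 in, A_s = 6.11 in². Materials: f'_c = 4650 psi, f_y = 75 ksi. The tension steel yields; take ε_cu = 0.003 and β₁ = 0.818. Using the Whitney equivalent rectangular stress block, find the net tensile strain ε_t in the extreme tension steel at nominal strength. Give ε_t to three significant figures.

a = A_s f_y/(0.85 f'_c b) = 7.201 in.
β₁ = 0.818, so c = a/β₁ = 7.201/0.818 = 8.803 in.
From the linear strain diagram with ε_cu = 0.003: ε_t = 0.003 (d − c)/c = 0.003 × (27.3 − 8.803)/8.803 = 0.00630.
Since ε_t ≥ 0.005, the section is tension-controlled.

ε_t ≈ 0.00630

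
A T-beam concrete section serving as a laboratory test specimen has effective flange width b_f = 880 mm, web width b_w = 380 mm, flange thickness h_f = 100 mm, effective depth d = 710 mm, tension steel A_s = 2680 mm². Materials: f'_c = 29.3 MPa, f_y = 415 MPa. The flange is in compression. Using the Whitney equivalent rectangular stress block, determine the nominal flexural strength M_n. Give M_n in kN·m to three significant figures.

M_n ≈ 761 kN·m

Tension: T = A_s f_y = 2680 × 415 = 1112200 N.
Try a within the flange: a = T/(0.85 f'_c b_f) = 1112200/(0.85 × 29.3 × 880) = 50.75 mm.
Since a = 50.75 ≤ h_f = 100 mm, the stress block lies entirely in the flange; analyse as a rectangular beam of width b_f.
M_n = T(d − a/2) = 1112200 × (710 − 25.375) = 761.44 × 10⁶ N·mm.
M_n = 761.44 kN·m.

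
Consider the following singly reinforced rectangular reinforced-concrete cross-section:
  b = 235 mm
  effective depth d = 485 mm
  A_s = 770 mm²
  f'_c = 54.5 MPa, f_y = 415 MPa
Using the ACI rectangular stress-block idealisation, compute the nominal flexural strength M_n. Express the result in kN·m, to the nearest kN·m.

M_n ≈ 150 kN·m

T = A_s f_y = 770 × 415 = 319550 N = 319.55 kN.
From C = T: a = T/(0.85 f'_c b) = 319550/(0.85 × 54.5 × 235) = 29.35 mm.
M_n = T(d − a/2) = 319.55 kN × (485 − 14.675) mm = 150.29 kN·m.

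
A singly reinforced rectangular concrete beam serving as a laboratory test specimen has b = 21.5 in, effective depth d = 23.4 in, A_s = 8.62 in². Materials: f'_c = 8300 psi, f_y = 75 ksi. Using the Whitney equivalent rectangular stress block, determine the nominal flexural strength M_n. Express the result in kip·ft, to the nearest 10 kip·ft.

T = A_s f_y = 8.62 × 75 = 646.5 kips.
a = T/(0.85 f'_c b) = 646.5/(0.85 × 8.3 × 21.5) = 4.262 in.
M_n = T(d − a/2) = 646.5 × (23.4 − 2.131) = 13750.4 kip·in = 13750.4/12 = 1145.87 kip·ft.

M_n ≈ 1150 kip·ft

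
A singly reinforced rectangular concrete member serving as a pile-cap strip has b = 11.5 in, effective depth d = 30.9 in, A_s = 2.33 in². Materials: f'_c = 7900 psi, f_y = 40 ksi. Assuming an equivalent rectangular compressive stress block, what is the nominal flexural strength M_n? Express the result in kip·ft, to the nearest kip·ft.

M_n ≈ 235 kip·ft

T = A_s f_y = 2.33 × 40 = 93.2 kips.
a = T/(0.85 f'_c b) = 93.2/(0.85 × 7.9 × 11.5) = 1.207 in.
M_n = T(d − a/2) = 93.2 × (30.9 − 0.6035) = 2823.6 kip·in = 2823.6/12 = 235.30 kip·ft.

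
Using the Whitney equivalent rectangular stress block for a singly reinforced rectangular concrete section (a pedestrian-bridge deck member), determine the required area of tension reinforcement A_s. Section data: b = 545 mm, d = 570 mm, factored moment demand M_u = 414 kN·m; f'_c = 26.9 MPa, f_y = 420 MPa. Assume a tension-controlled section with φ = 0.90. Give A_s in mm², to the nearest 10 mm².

M_n = M_u/φ = 414/0.90 = 460 kN·m.
With M_n = 0.85 f'_c a b (d − a/2), solve the quadratic for a:
a = d − √(d² − 2M_n/(0.85 f'_c b)) = 570 − √(570² − 2 × 460×10⁶/(0.85 × 26.9 × 545)) = 68.93 mm.
A_s = 0.85 f'_c a b / f_y = 0.85 × 26.9 × 68.93 × 545 / 420 = 2045.2 mm².

A_s ≈ 2050 mm²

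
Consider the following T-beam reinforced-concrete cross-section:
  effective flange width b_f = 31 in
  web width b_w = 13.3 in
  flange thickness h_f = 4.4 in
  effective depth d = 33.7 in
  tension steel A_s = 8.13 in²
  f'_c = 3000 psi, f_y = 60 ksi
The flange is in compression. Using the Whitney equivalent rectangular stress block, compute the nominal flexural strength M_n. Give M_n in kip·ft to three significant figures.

Tension: T = A_s f_y = 8.13 × 60 = 487.8 kips.
Try a within the flange: a = T/(0.85 f'_c b_f) = 487.8/(0.85 × 3 × 31) = 6.171 in.
a = 6.171 > h_f = 4.4 in: the block extends into the web. Split into flange-overhang and web parts.
C_f = 0.85 f'_c (b_f − b_w) h_f = 0.85 × 3 × (31 − 13.3) × 4.4 = 198.6 kips.
Remaining web compression depth: a_w = (T − C_f)/(0.85 f'_c b_w) = (487.8 − 198.6)/(0.85 × 3 × 13.3) = 8.527 in.
M_n = C_f(d − h_f/2) + (T − C_f)(d − a_w/2) = 198.6 × (33.7 − 2.2) + 289.2 × (33.7 − 4.2635) = 6255.9 + 8513.0 = 14768.9 kip·in.
M_n = 14768.9/12 = 1230.74 kip·ft.

M_n ≈ 1230 kip·ft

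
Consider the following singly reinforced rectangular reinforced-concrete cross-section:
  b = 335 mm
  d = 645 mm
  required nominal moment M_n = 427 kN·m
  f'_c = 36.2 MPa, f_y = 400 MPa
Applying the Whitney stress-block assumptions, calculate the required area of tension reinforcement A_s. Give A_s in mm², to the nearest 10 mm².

With M_n = 0.85 f'_c a b (d − a/2), solve the quadratic for a:
a = d − √(d² − 2M_n/(0.85 f'_c b)) = 645 − √(645² − 2 × 427×10⁶/(0.85 × 36.2 × 335)) = 67.79 mm.
A_s = 0.85 f'_c a b / f_y = 0.85 × 36.2 × 67.79 × 335 / 400 = 1746.9 mm².

A_s ≈ 1750 mm²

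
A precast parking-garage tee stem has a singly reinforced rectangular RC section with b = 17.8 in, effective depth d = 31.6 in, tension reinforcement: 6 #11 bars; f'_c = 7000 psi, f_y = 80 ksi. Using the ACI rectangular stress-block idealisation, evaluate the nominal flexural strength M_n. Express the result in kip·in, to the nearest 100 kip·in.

A_s = 6 × 1.56 = 9.36 in².
T = A_s f_y = 9.36 × 80 = 748.8 kips.
a = T/(0.85 f'_c b) = 748.8/(0.85 × 7 × 17.8) = 7.070 in.
M_n = T(d − a/2) = 748.8 × (31.6 − 3.535) = 21015.1 kip·in.

M_n ≈ 21000 kip·in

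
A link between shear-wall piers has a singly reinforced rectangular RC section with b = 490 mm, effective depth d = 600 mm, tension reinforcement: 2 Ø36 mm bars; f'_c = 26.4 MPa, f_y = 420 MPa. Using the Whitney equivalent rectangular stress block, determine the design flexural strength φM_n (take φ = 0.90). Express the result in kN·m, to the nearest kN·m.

A_s = 2 × 1018 = 2036 mm².
T = A_s f_y = 2036 × 420 = 855120 N = 855.12 kN.
From C = T: a = T/(0.85 f'_c b) = 855120/(0.85 × 26.4 × 490) = 77.77 mm.
M_n = T(d − a/2) = 855.12 kN × (600 − 38.885) mm = 479.82 kN·m.
φM_n = 0.90 × 479.82 = 431.84 kN·m.

φM_n ≈ 432 kN·m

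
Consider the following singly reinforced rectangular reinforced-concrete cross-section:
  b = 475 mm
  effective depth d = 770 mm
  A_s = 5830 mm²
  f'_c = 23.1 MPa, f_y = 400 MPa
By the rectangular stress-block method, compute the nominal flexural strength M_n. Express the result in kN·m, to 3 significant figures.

M_n ≈ 1500 kN·m

T = A_s f_y = 5830 × 400 = 2332000 N = 2332 kN.
From C = T: a = T/(0.85 f'_c b) = 2332000/(0.85 × 23.1 × 475) = 250.04 mm.
M_n = T(d − a/2) = 2332 kN × (770 − 125.02) mm = 1504.09 kN·m.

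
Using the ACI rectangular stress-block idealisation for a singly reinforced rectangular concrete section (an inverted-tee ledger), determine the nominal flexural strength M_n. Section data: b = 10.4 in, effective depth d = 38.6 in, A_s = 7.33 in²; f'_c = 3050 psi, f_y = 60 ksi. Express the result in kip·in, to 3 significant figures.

T = A_s f_y = 7.33 × 60 = 439.8 kips.
a = T/(0.85 f'_c b) = 439.8/(0.85 × 3.05 × 10.4) = 16.312 in.
M_n = T(d − a/2) = 439.8 × (38.6 − 8.156) = 13389.3 kip·in.

M_n ≈ 13400 kip·in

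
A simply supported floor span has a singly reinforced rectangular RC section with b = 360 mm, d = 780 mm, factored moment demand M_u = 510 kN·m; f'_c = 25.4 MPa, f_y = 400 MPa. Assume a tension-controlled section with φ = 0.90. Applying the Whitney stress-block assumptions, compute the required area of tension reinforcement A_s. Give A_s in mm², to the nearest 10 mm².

A_s ≈ 1940 mm²

M_n = M_u/φ = 510/0.90 = 566.667 kN·m.
With M_n = 0.85 f'_c a b (d − a/2), solve the quadratic for a:
a = d − √(d² − 2M_n/(0.85 f'_c b)) = 780 − √(780² − 2 × 566.667×10⁶/(0.85 × 25.4 × 360)) = 99.86 mm.
A_s = 0.85 f'_c a b / f_y = 0.85 × 25.4 × 99.86 × 360 / 400 = 1940.4 mm².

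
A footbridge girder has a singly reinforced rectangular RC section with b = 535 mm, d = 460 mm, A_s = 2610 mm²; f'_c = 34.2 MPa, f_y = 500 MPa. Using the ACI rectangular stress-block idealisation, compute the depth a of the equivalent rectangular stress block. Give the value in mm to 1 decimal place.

a ≈ 83.9 mm

T = A_s f_y = 2610 × 500 = 1305000 N = 1305 kN.
Setting C = 0.85 f'_c a b equal to T: a = 1305000/(0.85 × 34.2 × 535) = 83.9 mm.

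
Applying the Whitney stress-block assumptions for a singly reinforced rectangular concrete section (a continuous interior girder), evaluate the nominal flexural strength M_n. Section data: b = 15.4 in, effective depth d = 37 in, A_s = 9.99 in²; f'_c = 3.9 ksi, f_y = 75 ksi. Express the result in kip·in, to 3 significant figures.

M_n ≈ 22200 kip·in

T = A_s f_y = 9.99 × 75 = 749.25 kips.
a = T/(0.85 f'_c b) = 749.25/(0.85 × 3.9 × 15.4) = 14.676 in.
M_n = T(d − a/2) = 749.25 × (37 − 7.338) = 22224.3 kip·in.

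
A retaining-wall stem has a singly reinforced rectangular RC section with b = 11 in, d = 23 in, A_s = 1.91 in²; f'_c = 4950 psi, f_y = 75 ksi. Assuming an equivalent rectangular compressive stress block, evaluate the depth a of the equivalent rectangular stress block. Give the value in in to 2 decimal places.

a ≈ 3.10 in

T = A_s f_y = 1.91 × 75 = 143.25 kips.
a = T/(0.85 f'_c b) = 143.25/(0.85 × 4.95 × 11) = 3.10 in.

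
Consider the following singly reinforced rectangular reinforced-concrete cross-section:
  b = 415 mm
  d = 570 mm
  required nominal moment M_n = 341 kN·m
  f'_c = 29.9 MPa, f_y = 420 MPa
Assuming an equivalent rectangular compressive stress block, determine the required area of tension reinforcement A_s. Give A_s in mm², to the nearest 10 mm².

A_s ≈ 1500 mm²

With M_n = 0.85 f'_c a b (d − a/2), solve the quadratic for a:
a = d − √(d² − 2M_n/(0.85 f'_c b)) = 570 − √(570² − 2 × 341×10⁶/(0.85 × 29.9 × 415)) = 59.86 mm.
A_s = 0.85 f'_c a b / f_y = 0.85 × 29.9 × 59.86 × 415 / 420 = 1503.2 mm².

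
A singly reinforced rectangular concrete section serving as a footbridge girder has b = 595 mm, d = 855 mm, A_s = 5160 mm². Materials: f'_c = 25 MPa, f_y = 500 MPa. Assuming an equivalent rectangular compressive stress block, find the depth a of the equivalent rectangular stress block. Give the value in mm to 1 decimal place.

T = A_s f_y = 5160 × 500 = 2580000 N = 2580 kN.
Setting C = 0.85 f'_c a b equal to T: a = 2580000/(0.85 × 25 × 595) = 204.1 mm.

a ≈ 204.1 mm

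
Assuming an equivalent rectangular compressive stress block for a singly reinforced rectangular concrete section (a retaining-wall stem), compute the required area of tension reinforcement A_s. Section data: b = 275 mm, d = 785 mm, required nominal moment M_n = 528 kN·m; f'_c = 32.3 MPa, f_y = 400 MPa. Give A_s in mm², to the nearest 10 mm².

With M_n = 0.85 f'_c a b (d − a/2), solve the quadratic for a:
a = d − √(d² − 2M_n/(0.85 f'_c b)) = 785 − √(785² − 2 × 528×10⁶/(0.85 × 32.3 × 275)) = 94.81 mm.
A_s = 0.85 f'_c a b / f_y = 0.85 × 32.3 × 94.81 × 275 / 400 = 1789.6 mm².

A_s ≈ 1790 mm²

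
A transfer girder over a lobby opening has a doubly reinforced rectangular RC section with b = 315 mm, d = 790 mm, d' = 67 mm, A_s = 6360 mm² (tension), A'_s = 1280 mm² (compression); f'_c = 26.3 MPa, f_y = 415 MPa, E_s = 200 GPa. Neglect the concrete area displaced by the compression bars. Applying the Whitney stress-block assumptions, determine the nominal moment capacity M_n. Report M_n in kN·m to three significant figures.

M_n ≈ 1730 kN·m

Assume both tension and compression steel yield.
Net tension couple steel: A_s − A'_s = 5080 mm².
a = (A_s − A'_s) f_y / (0.85 f'_c b) = 2108200/(0.85 × 26.3 × 315) = 299.38 mm.
c = a/β₁ = 299.38/0.85 = 352.21 mm; ε'_s = 0.003(c − d')/c = 0.0024 ≥ f_y/E_s = 0.0021, so compression steel does yield.
M_n = (A_s − A'_s) f_y (d − a/2) + A'_s f_y (d − d') = [2108200 × (790 − 149.69) + 531200 × (790 − 67)] × 10⁻⁶ = 1349.90 + 384.06 = 1733.96 kN·m.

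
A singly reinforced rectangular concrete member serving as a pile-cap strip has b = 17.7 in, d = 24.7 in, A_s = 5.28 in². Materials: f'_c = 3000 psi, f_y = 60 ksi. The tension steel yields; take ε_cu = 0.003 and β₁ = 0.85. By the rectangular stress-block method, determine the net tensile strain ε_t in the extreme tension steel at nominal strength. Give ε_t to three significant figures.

ε_t ≈ 0.00597

a = A_s f_y/(0.85 f'_c b) = 7.019 in.
β₁ = 0.85, so c = a/β₁ = 7.019/0.85 = 8.258 in.
From the linear strain diagram with ε_cu = 0.003: ε_t = 0.003 (d − c)/c = 0.003 × (24.7 − 8.258)/8.258 = 0.00597.
Since ε_t ≥ 0.005, the section is tension-controlled.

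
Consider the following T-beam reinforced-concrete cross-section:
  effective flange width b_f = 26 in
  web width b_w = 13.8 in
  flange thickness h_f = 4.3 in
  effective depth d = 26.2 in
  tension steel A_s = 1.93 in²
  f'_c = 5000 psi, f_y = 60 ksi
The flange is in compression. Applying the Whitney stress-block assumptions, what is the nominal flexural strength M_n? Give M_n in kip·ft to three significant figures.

M_n ≈ 248 kip·ft

Tension: T = A_s f_y = 1.93 × 60 = 115.8 kips.
Try a within the flange: a = T/(0.85 f'_c b_f) = 115.8/(0.85 × 5 × 26) = 1.048 in.
Since a = 1.048 ≤ h_f = 4.3 in, the stress block lies entirely in the flange; analyse as a rectangular beam of width b_f.
M_n = T(d − a/2) = 115.8 × (26.2 − 0.524) = 2973.3 kip·in.
M_n = 2973.3/12 = 247.78 kip·ft.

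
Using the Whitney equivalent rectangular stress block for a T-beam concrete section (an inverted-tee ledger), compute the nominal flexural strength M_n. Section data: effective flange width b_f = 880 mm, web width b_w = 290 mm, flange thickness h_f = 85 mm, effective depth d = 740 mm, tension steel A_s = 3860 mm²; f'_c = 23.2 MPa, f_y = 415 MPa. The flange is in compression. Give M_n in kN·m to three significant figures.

Tension: T = A_s f_y = 3860 × 415 = 1601900 N.
Try a within the flange: a = T/(0.85 f'_c b_f) = 1601900/(0.85 × 23.2 × 880) = 92.31 mm.
a = 92.31 > h_f = 85 mm: the block extends into the web. Split into flange-overhang and web parts.
C_f = 0.85 f'_c (b_f − b_w) h_f = 0.85 × 23.2 × (880 − 290) × 85 = 988958 N.
Remaining web compression depth: a_w = (T − C_f)/(0.85 f'_c b_w) = (1601900 − 988958)/(0.85 × 23.2 × 290) = 107.18 mm.
M_n = C_f(d − h_f/2) + (T − C_f)(d − a_w/2) = 988958 × (740 − 42.5) + 612942 × (740 − 53.59) = 689.80 + 420.73 = 1110.53 × 10⁶ N·mm.
M_n = 1110.53 kN·m.

M_n ≈ 1110 kN·m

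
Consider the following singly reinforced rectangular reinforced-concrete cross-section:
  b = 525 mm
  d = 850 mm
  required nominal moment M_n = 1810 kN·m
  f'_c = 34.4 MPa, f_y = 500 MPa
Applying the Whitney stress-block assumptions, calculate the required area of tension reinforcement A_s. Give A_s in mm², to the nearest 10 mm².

A_s ≈ 4680 mm²

With M_n = 0.85 f'_c a b (d − a/2), solve the quadratic for a:
a = d − √(d² − 2M_n/(0.85 f'_c b)) = 850 − √(850² − 2 × 1810×10⁶/(0.85 × 34.4 × 525)) = 152.37 mm.
A_s = 0.85 f'_c a b / f_y = 0.85 × 34.4 × 152.37 × 525 / 500 = 4678.1 mm².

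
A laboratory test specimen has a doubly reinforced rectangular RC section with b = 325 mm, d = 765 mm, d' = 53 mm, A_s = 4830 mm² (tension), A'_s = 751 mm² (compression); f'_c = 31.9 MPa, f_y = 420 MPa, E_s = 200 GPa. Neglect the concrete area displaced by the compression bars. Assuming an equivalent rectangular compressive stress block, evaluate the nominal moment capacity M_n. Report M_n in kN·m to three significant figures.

Assume both tension and compression steel yield.
Net tension couple steel: A_s − A'_s = 4079 mm².
a = (A_s − A'_s) f_y / (0.85 f'_c b) = 1713180/(0.85 × 31.9 × 325) = 194.41 mm.
c = a/β₁ = 194.41/0.822 = 236.51 mm; ε'_s = 0.003(c − d')/c = 0.0023 ≥ f_y/E_s = 0.0021, so compression steel does yield.
M_n = (A_s − A'_s) f_y (d − a/2) + A'_s f_y (d − d') = [1713180 × (765 − 97.205) + 315420 × (765 − 53)] × 10⁻⁶ = 1144.05 + 224.58 = 1368.63 kN·m.

M_n ≈ 1370 kN·m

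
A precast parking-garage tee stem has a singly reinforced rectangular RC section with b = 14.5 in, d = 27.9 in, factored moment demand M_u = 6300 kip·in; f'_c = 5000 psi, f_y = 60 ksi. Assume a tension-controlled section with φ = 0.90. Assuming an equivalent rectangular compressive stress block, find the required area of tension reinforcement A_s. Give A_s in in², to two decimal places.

M_n = M_u/φ = 6300/0.90 = 7000 kip·in.
From M_n = 0.85 f'_c a b (d − a/2):
a = d − √(d² − 2M_n/(0.85 f'_c b)) = 27.9 − √(27.9² − 2 × 7000/(0.85 × 5 × 14.5)) = 4.422 in.
A_s = 0.85 f'_c a b / f_y = 0.85 × 5 × 4.422 × 14.5 / 60 = 4.542 in².

A_s ≈ 4.54 in²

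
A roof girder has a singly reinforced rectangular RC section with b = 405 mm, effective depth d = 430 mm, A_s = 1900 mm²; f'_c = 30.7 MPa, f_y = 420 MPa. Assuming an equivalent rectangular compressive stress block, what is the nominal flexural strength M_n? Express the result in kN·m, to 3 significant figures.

M_n ≈ 313 kN·m

T = A_s f_y = 1900 × 420 = 798000 N = 798 kN.
From C = T: a = T/(0.85 f'_c b) = 798000/(0.85 × 30.7 × 405) = 75.51 mm.
M_n = T(d − a/2) = 798 kN × (430 − 37.755) mm = 313.01 kN·m.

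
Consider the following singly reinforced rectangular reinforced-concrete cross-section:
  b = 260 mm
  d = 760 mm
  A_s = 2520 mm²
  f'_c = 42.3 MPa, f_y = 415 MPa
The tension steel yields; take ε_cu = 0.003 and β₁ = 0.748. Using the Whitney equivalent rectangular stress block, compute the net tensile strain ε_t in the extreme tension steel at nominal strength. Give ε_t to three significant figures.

a = A_s f_y/(0.85 f'_c b) = 111.87 mm.
β₁ = 0.748, so c = a/β₁ = 111.87/0.748 = 149.56 mm.
From the linear strain diagram with ε_cu = 0.003: ε_t = 0.003 (d − c)/c = 0.003 × (760 − 149.56)/149.56 = 0.0122.
Since ε_t ≥ 0.005, the section is tension-controlled.

ε_t ≈ 0.0122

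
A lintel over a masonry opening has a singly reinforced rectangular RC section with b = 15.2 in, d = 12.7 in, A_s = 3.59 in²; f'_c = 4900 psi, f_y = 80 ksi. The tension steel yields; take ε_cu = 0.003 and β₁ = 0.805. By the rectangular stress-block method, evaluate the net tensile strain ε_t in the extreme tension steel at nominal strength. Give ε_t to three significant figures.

a = A_s f_y/(0.85 f'_c b) = 4.537 in.
β₁ = 0.805, so c = a/β₁ = 4.537/0.805 = 5.636 in.
From the linear strain diagram with ε_cu = 0.003: ε_t = 0.003 (d − c)/c = 0.003 × (12.7 − 5.636)/5.636 = 0.00376.
ε_t < 0.004 — the section is over-reinforced for flexure under ACI limits.

ε_t ≈ 0.00376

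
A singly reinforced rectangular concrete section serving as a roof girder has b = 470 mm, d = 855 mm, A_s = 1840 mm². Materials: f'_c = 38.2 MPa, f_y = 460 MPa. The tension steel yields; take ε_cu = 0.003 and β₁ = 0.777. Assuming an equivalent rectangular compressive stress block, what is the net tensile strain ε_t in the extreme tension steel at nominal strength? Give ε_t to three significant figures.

a = A_s f_y/(0.85 f'_c b) = 55.46 mm.
β₁ = 0.777, so c = a/β₁ = 55.46/0.777 = 71.38 mm.
From the linear strain diagram with ε_cu = 0.003: ε_t = 0.003 (d − c)/c = 0.003 × (855 − 71.38)/71.38 = 0.0329.
Since ε_t ≥ 0.005, the section is tension-controlled.

ε_t ≈ 0.0329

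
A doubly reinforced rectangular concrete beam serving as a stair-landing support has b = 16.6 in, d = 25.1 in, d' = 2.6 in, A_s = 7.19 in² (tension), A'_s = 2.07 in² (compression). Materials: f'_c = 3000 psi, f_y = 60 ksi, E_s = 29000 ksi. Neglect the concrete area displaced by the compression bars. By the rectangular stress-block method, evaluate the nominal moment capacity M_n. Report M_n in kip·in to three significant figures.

Assume both steels yield.
a = (A_s − A'_s) f_y/(0.85 f'_c b) = (7.19 − 2.07) × 60/(0.85 × 3 × 16.6) = 7.257 in.
c = a/β₁ = 7.257/0.85 = 8.538 in; ε'_s = 0.003(c − d')/c = 0.0021 ≥ ε_y = 0.0021, so the compression steel yields.
M_n = (A_s − A'_s) f_y (d − a/2) + A'_s f_y (d − d') = 307.2 × (25.1 − 3.6285) + 124.2 × (25.1 − 2.6) = 6596.0 + 2794.5 = 9390.5 kip·in.

M_n ≈ 9390 kip·in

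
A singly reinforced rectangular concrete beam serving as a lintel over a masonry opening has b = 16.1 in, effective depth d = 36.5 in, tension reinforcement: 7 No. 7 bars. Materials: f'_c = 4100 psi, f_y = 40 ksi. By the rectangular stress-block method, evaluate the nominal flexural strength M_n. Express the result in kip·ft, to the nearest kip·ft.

M_n ≈ 490 kip·ft

A_s = 7 × 0.6 = 4.2 in².
T = A_s f_y = 4.2 × 40 = 168 kips.
a = T/(0.85 f'_c b) = 168/(0.85 × 4.1 × 16.1) = 2.994 in.
M_n = T(d − a/2) = 168 × (36.5 − 1.497) = 5880.5 kip·in = 5880.5/12 = 490.04 kip·ft.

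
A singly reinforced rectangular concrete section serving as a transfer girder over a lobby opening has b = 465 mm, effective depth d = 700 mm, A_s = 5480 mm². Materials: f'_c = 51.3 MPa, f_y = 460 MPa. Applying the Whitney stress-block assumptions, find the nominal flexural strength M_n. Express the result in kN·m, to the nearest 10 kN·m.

T = A_s f_y = 5480 × 460 = 2520800 N = 2520.8 kN.
From C = T: a = T/(0.85 f'_c b) = 2520800/(0.85 × 51.3 × 465) = 124.32 mm.
M_n = T(d − a/2) = 2520.8 kN × (700 − 62.16) mm = 1607.87 kN·m.

M_n ≈ 1610 kN·m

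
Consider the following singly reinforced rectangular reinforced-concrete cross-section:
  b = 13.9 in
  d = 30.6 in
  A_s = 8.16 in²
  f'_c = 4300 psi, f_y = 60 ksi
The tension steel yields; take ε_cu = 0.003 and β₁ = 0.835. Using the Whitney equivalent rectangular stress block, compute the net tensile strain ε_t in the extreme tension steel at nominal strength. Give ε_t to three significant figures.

a = A_s f_y/(0.85 f'_c b) = 9.637 in.
β₁ = 0.835, so c = a/β₁ = 9.637/0.835 = 11.541 in.
From the linear strain diagram with ε_cu = 0.003: ε_t = 0.003 (d − c)/c = 0.003 × (30.6 − 11.541)/11.541 = 0.00495.
ε_t is between 0.004 and 0.005 — transition zone.

ε_t ≈ 0.00495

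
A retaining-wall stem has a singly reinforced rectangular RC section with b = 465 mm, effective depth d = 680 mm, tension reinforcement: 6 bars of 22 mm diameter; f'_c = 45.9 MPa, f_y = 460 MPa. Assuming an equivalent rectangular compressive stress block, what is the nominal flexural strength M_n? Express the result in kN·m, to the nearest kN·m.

A_s = 6 × 380 = 2280 mm².
T = A_s f_y = 2280 × 460 = 1048800 N = 1048.8 kN.
From C = T: a = T/(0.85 f'_c b) = 1048800/(0.85 × 45.9 × 465) = 57.81 mm.
M_n = T(d − a/2) = 1048.8 kN × (680 − 28.905) mm = 682.87 kN·m.

M_n ≈ 683 kN·m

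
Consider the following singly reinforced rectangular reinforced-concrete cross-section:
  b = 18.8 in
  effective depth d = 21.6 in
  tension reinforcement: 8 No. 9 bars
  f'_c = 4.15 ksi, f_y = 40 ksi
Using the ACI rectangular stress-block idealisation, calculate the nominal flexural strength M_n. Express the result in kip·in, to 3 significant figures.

M_n ≈ 6140 kip·in

A_s = 8 × 1 = 8 in².
T = A_s f_y = 8 × 40 = 320 kips.
a = T/(0.85 f'_c b) = 320/(0.85 × 4.15 × 18.8) = 4.825 in.
M_n = T(d − a/2) = 320 × (21.6 − 2.4125) = 6140.0 kip·in.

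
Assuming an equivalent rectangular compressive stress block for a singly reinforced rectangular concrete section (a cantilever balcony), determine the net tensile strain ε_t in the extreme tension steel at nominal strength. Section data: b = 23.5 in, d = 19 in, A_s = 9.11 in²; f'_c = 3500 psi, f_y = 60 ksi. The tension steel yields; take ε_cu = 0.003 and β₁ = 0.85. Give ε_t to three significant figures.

ε_t ≈ 0.00320

a = A_s f_y/(0.85 f'_c b) = 7.818 in.
β₁ = 0.85, so c = a/β₁ = 7.818/0.85 = 9.198 in.
From the linear strain diagram with ε_cu = 0.003: ε_t = 0.003 (d − c)/c = 0.003 × (19 − 9.198)/9.198 = 0.00320.
ε_t < 0.004 — the section is over-reinforced for flexure under ACI limits.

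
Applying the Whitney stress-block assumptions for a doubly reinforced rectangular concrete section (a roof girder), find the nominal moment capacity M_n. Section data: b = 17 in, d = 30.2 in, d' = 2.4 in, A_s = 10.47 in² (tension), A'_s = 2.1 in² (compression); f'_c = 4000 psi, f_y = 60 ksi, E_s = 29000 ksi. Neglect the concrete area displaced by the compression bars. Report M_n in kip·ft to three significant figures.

Assume both steels yield.
a = (A_s − A'_s) f_y/(0.85 f'_c b) = (10.47 − 2.1) × 60/(0.85 × 4 × 17) = 8.689 in.
c = a/β₁ = 8.689/0.85 = 10.222 in; ε'_s = 0.003(c − d')/c = 0.0023 ≥ ε_y = 0.0021, so the compression steel yields.
M_n = (A_s − A'_s) f_y (d − a/2) + A'_s f_y (d − d') = 502.2 × (30.2 − 4.3445) + 126 × (30.2 − 2.4) = 12984.6 + 3502.8 = 16487.4 kip·in = 16487.4/12 = 1373.95 kip·ft.

M_n ≈ 1370 kip·ft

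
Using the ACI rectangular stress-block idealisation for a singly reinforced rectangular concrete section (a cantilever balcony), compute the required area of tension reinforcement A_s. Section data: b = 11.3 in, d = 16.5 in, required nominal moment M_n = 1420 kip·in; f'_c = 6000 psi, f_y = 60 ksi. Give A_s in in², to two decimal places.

From M_n = 0.85 f'_c a b (d − a/2):
a = d − √(d² − 2M_n/(0.85 f'_c b)) = 16.5 − √(16.5² − 2 × 1420/(0.85 × 6 × 11.3)) = 1.568 in.
A_s = 0.85 f'_c a b / f_y = 0.85 × 6 × 1.568 × 11.3 / 60 = 1.506 in².

A_s ≈ 1.51 in²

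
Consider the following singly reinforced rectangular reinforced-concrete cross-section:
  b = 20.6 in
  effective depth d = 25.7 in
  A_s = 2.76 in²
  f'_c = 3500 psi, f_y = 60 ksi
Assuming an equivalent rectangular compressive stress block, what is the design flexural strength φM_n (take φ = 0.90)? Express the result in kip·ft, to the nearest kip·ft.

T = A_s f_y = 2.76 × 60 = 165.6 kips.
a = T/(0.85 f'_c b) = 165.6/(0.85 × 3.5 × 20.6) = 2.702 in.
M_n = T(d − a/2) = 165.6 × (25.7 − 1.351) = 4032.2 kip·in = 4032.2/12 = 336.02 kip·ft.
φM_n = 0.90 × 336.02 = 302.42 kip·ft.

φM_n ≈ 302 kip·ft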